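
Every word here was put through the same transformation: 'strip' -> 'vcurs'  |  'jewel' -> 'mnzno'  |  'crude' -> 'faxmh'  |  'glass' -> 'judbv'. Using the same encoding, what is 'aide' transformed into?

drgn

Shifts by position in strip: pos 0: s→v (+3), pos 1: t→c (+9), pos 2: r→u (+3), pos 3: i→r (+9) — repeating every 2. The shifts repeat in a cycle of length 2: positions 0,1,… shift by +3, +9, then the pattern repeats.
Applying it to aide: a+3=d, i+9=r, d+3=g, e+9=n.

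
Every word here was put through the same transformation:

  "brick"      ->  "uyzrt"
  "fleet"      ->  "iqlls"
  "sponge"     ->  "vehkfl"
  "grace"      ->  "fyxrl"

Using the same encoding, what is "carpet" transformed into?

b(1)→u(20) and r(17)→y(24) fit y≡23x+23 (mod 26); the inverse of 23 mod 26 is 17. Each letter's alphabet position (a=0..z=25) is mapped through 23·x+23 mod 26 — an affine cipher.
Applying it to carpet: c(2)→23·2+23≡17=r; a(0)→23·0+23≡23=x; r(17)→23·17+23≡24=y; p(15)→23·15+23≡4=e; e(4)→23·4+23≡11=l; t(19)→23·19+23≡18=s (all mod 26).

rxyels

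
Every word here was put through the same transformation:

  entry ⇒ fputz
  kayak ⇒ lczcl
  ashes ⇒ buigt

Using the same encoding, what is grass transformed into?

htbut

Shifts by position in entry: pos 0: e→f (+1), pos 1: n→p (+2), pos 2: t→u (+1), pos 3: r→t (+2) — repeating every 2. The shifts repeat in a cycle of length 2: positions 0,1,… shift by +1, +2, then the pattern repeats.
For grass: g+1=h, r+2=t, a+1=b, s+2=u, s+1=t.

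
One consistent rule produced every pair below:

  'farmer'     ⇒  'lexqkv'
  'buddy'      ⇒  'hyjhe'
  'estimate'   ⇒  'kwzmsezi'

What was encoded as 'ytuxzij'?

A repeating key of period 2 is used — shifts +6, +4 over and over.
Undoing it on ytuxzij: y−6=s, t−4=p, u−6=o, x−4=t, z−6=t, i−4=e, j−6=d.

spotted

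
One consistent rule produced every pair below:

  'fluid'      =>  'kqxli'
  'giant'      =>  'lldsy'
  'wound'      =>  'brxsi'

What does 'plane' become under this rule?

uqdsh

The shift depends on letter class: consonant f→k is +5, but vowel u→x is +3. Vowels shift forward by 3 and consonants shift forward by 5.
For plane: p(cons)+5=u, l(cons)+5=q, a(vowel)+3=d, n(cons)+5=s, e(vowel)+3=h.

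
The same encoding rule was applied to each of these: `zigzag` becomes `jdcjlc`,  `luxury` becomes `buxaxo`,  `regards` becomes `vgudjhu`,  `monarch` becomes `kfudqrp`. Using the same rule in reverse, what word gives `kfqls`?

Read the word backwards and shift each letter +3.
Decoding kfqls: shift back: k−3=h, f−3=c, q−3=n, l−3=i, s−3=p → hcnip; then reverse → pinch.

pinch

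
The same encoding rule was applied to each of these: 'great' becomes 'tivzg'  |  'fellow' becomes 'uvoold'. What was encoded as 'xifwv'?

crude

Each pair mirrors across the alphabet (g↔t, r↔i, e↔v): positions sum to 25. Each letter is replaced by its mirror in the alphabet: a↔z, b↔y, c↔x, and so on (the Atbash cipher).
Undoing it on xifwv: x↔c, i↔r, f↔u, w↔d, v↔e.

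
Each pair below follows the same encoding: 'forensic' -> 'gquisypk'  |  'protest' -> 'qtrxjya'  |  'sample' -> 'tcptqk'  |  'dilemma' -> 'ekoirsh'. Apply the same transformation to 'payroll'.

In forensic: f→g is +1, o→q is +2, r→u is +3, e→i is +4 — the shift increases by 1 each position. The shift increases by 1 at each position, starting from +1: 1, 2, 3, ….
For payroll: p+1=q, a+2=c, y+3=b, r+4=v, o+5=t, l+6=r, l+7=s.

qcbvtrs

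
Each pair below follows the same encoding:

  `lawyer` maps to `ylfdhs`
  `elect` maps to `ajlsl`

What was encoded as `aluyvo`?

Two steps: reverse the string, then apply a Caesar shift of +7.
Decoding aluyvo: shift back: a−7=t, l−7=e, u−7=n, y−7=r, v−7=o, o−7=h → tenroh; then reverse → hornet.

hornet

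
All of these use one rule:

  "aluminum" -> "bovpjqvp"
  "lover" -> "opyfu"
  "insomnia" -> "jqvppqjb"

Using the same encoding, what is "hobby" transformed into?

The shift depends on letter class: consonant l→o is +3, but vowel a→b is +1. Vowels shift forward by 1 and consonants shift forward by 3.
On hobby: h(cons)+3=k, o(vowel)+1=p, b(cons)+3=e, b(cons)+3=e, y(cons)+3=b.

kpeeb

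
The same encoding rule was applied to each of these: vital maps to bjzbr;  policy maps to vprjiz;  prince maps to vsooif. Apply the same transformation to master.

sbyuks

It's a Vigenère-style cipher with numeric key [6,1]: position i shifts by key[i mod 2].
On master: m+6=s, a+1=b, s+6=y, t+1=u, e+6=k, r+1=s.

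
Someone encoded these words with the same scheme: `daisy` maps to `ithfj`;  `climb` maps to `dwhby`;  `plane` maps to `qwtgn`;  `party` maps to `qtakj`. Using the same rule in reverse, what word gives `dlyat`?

cobra

d(3)→i(8) and a(0)→t(19) fit y≡5x+19 (mod 26); the inverse of 5 mod 26 is 21. Each letter's alphabet position (a=0..z=25) is mapped through 5·x+19 mod 26 — an affine cipher.
Reversing it on dlyat: d(3)→21·(3−19)≡2=c; l(11)→21·(11−19)≡14=o; y(24)→21·(24−19)≡1=b; a(0)→21·(0−19)≡17=r; t(19)→21·(19−19)≡0=a (all mod 26).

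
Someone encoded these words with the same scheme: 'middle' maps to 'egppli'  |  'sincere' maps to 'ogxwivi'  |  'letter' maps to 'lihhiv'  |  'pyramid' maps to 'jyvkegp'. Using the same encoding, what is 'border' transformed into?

dqvpiv

Each letter's alphabet position (a=0..z=25) is mapped through 19·x+10 mod 26 — an affine cipher.
On border: b(1)→19·1+10≡3=d; o(14)→19·14+10≡16=q; r(17)→19·17+10≡21=v; d(3)→19·3+10≡15=p; e(4)→19·4+10≡8=i; r(17)→19·17+10≡21=v (all mod 26).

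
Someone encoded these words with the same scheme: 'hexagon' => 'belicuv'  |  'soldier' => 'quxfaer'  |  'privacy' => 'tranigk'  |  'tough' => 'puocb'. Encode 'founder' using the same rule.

Each letter's alphabet position (a=0..z=25) is mapped through 25·x+8 mod 26 — an affine cipher.
For founder: f(5)→25·5+8≡3=d; o(14)→25·14+8≡20=u; u(20)→25·20+8≡14=o; n(13)→25·13+8≡21=v; d(3)→25·3+8≡5=f; e(4)→25·4+8≡4=e; r(17)→25·17+8≡17=r (all mod 26).

duovfer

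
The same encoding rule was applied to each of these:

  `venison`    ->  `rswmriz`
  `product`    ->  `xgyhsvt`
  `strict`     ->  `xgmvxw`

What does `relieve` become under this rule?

The output letters match the input read backwards, each shifted +4: venison reversed is nosinev. Two steps: reverse the string, then apply a Caesar shift of +4.
Applying it to relieve: reverse → eveiler; then shift: e+4=i, v+4=z, e+4=i, i+4=m, l+4=p, e+4=i, r+4=v.

izimpiv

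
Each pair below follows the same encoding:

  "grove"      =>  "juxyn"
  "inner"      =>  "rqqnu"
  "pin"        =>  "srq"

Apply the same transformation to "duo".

The shift depends on letter class: consonant g→j is +3, but vowel o→x is +9. Vowels shift forward by 9 and consonants shift forward by 3.
For duo: d(cons)+3=g, u(vowel)+9=d, o(vowel)+9=x.

gdx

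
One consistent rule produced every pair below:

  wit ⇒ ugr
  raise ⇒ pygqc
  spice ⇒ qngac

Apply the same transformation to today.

Each letter is shifted forward by 24 in the alphabet (a Caesar shift of +24).
Applying it to today: t+24=r, o+24=m, d+24=b, a+24=y, y+24=w.

rmbyw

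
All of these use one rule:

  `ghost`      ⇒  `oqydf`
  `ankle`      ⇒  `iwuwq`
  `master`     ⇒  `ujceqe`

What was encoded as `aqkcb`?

In ghost: g→o is +8, h→q is +9, o→y is +10, s→d is +11 — the shift increases by 1 each position. Letter i (0-indexed) is shifted by i+8, so successive shifts are 8, 9, 10, ….
Reversing it on aqkcb: a−8=s, q−9=h, k−10=a, c−11=r, b−12=p.

sharp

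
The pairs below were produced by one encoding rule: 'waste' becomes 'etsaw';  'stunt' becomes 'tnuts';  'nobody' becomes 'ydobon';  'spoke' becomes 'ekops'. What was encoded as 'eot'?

toe

The output letters match the input read backwards: waste reversed is etsaw. The word is simply reversed.
Decoding eot: then reverse → toe.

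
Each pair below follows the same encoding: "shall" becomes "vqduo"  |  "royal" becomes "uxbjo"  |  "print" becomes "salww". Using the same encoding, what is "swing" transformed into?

Shifts by position in shall: pos 0: s→v (+3), pos 1: h→q (+9), pos 2: a→d (+3), pos 3: l→u (+9) — repeating every 2. A repeating key of period 2 is used — shifts +3, +9 over and over.
For swing: s+3=v, w+9=f, i+3=l, n+9=w, g+3=j.

vflwj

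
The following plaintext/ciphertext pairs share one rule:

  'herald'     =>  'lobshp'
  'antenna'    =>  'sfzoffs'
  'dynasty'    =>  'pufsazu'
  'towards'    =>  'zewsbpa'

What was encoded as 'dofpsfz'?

pendant

h(7)→l(11) and e(4)→o(14) fit y≡25x+18 (mod 26); the inverse of 25 mod 26 is 25. Treating letters as 0–25, the rule is x ↦ 25x + 18 (mod 26).
Decoding dofpsfz: d(3)→25·(3−18)≡15=p; o(14)→25·(14−18)≡4=e; f(5)→25·(5−18)≡13=n; p(15)→25·(15−18)≡3=d; s(18)→25·(18−18)≡0=a; f(5)→25·(5−18)≡13=n; z(25)→25·(25−18)≡19=t (all mod 26).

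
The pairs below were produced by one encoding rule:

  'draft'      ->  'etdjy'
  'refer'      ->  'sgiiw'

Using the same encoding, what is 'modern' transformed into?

Each letter shifts forward by (position + 1), i.e. 1, 2, 3, … — the shift grows by one for each successive letter.
On modern: m+1=n, o+2=q, d+3=g, e+4=i, r+5=w, n+6=t.

nqgiwt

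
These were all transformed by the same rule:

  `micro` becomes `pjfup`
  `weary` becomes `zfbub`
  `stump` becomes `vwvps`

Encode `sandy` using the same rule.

Vowels shift forward by 1 and consonants shift forward by 3.
For sandy: s(cons)+3=v, a(vowel)+1=b, n(cons)+3=q, d(cons)+3=g, y(cons)+3=b.

vbqgb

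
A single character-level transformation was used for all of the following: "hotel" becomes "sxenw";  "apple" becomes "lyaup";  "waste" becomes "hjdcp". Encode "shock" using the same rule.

dqzlv

Shifts by position in hotel: pos 0: h→s (+11), pos 1: o→x (+9), pos 2: t→e (+11), pos 3: e→n (+9) — repeating every 2. A repeating key of period 2 is used — shifts +11, +9 over and over.
For shock: s+11=d, h+9=q, o+11=z, c+9=l, k+11=v.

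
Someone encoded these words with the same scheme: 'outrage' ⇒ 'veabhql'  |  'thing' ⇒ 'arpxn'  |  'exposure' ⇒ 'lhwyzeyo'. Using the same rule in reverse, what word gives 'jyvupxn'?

Shifts by position in outrage: pos 0: o→v (+7), pos 1: u→e (+10), pos 2: t→a (+7), pos 3: r→b (+10) — repeating every 2. A repeating key of period 2 is used — shifts +7, +10 over and over.
Decoding jyvupxn: j−7=c, y−10=o, v−7=o, u−10=k, p−7=i, x−10=n, n−7=g.

cooking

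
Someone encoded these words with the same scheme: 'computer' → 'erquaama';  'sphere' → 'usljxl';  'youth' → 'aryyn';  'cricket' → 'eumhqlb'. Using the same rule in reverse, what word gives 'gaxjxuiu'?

Letter i (0-indexed) is shifted by i+2, so successive shifts are 2, 3, 4, ….
Reversing it on gaxjxuiu: g−2=e, a−3=x, x−4=t, j−5=e, x−6=r, u−7=n, i−8=a, u−9=l.

external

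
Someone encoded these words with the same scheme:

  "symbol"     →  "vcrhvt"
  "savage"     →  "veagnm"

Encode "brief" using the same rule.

In symbol: s→v is +3, y→c is +4, m→r is +5, b→h is +6 — the shift increases by 1 each position. The shift increases by 1 at each position, starting from +3: 3, 4, 5, ….
On brief: b+3=e, r+4=v, i+5=n, e+6=k, f+7=m.

evnkm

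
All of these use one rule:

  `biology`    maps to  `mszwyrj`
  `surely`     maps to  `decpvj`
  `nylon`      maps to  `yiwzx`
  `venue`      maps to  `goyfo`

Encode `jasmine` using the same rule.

Shifts by position in biology: pos 0: b→m (+11), pos 1: i→s (+10), pos 2: o→z (+11), pos 3: l→w (+11), pos 4: o→y (+10), pos 5: g→r (+11) — repeating every 3. A repeating key of period 3 is used — shifts +11, +10, +11 over and over.
On jasmine: j+11=u, a+10=k, s+11=d, m+11=x, i+10=s, n+11=y, e+11=p.

ukdxsyp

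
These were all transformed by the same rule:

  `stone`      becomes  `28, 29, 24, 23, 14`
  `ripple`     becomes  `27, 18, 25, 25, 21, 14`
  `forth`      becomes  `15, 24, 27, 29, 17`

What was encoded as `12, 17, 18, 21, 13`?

s is letter #19 and maps to 28: an offset of 9. The number is (letter's place in the alphabet, a=1) + 9.
Decoding 12, 17, 18, 21, 13: 12→(12−9)÷1=3=c, 17→(17−9)÷1=8=h, 18→(18−9)÷1=9=i, 21→(21−9)÷1=12=l, 13→(13−9)÷1=4=d.

child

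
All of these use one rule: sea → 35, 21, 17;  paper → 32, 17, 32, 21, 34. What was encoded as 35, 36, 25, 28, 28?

Each letter is replaced by its alphabet position (a=1..z=26) + 16.
Reversing it on 35, 36, 25, 28, 28: 35→(35−16)÷1=19=s, 36→(36−16)÷1=20=t, 25→(25−16)÷1=9=i, 28→(28−16)÷1=12=l, 28→(28−16)÷1=12=l.

still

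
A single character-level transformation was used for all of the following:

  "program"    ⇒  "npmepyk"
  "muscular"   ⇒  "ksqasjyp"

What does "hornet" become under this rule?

Compare letters: p→n is +24, r→p is +24, o→m is +24 — a constant shift. Every letter moves 24 places later in the alphabet, wrapping around z→a.
On hornet: h+24=f, o+24=m, r+24=p, n+24=l, e+24=c, t+24=r.

fmplcr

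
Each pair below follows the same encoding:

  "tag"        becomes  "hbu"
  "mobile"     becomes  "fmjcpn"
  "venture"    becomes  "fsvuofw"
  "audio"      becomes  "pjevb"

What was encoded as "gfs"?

ref

The output letters match the input read backwards, each shifted +1: tag reversed is gat. Two steps: reverse the string, then apply a Caesar shift of +1.
Reversing it on gfs: shift back: g−1=f, f−1=e, s−1=r → fer; then reverse → ref.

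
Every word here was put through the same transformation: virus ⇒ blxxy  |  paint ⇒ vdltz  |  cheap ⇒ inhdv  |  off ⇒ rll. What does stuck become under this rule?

yzxiq

The shift depends on letter class: consonant v→b is +6, but vowel i→l is +3. The rule splits by letter class: vowels +3, consonants +6.
Applying it to stuck: s(cons)+6=y, t(cons)+6=z, u(vowel)+3=x, c(cons)+6=i, k(cons)+6=q.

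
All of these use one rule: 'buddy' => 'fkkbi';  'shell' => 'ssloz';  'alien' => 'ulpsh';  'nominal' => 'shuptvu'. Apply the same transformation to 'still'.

sspaz

Two steps: reverse the string, then apply a Caesar shift of +7.
Applying it to still: reverse → llits; then shift: l+7=s, l+7=s, i+7=p, t+7=a, s+7=z.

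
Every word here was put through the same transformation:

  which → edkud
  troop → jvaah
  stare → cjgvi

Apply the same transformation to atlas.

gjfgc

w(22)→e(4) and h(7)→d(3) fit y≡7x+6 (mod 26); the inverse of 7 mod 26 is 15. Treating letters as 0–25, the rule is x ↦ 7x + 6 (mod 26).
Applying it to atlas: a(0)→7·0+6≡6=g; t(19)→7·19+6≡9=j; l(11)→7·11+6≡5=f; a(0)→7·0+6≡6=g; s(18)→7·18+6≡2=c (all mod 26).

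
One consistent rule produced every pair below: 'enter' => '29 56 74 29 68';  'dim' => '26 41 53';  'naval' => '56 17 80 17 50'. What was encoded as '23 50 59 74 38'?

e(#5)→29 and n(#14)→56: differences scale by 3, so n = 3·pos + 14. Each letter becomes 3×(its alphabet position, a=1..z=26) + 14.
Decoding 23 50 59 74 38: 23→(23−14)÷3=3=c, 50→(50−14)÷3=12=l, 59→(59−14)÷3=15=o, 74→(74−14)÷3=20=t, 38→(38−14)÷3=8=h.

cloth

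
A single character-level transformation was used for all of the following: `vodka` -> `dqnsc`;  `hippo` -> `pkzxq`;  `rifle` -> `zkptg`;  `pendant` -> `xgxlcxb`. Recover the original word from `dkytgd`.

violet

Shifts by position in vodka: pos 0: v→d (+8), pos 1: o→q (+2), pos 2: d→n (+10), pos 3: k→s (+8), pos 4: a→c (+2) — repeating every 3. It's a Vigenère-style cipher with numeric key [8,2,10]: position i shifts by key[i mod 3].
Decoding dkytgd: d−8=v, k−2=i, y−10=o, t−8=l, g−2=e, d−10=t.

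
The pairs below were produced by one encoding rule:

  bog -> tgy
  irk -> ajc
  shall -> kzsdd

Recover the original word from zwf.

hen

Compare letters: b→t is +18, o→g is +18, g→y is +18 — a constant shift. Every letter moves 18 places later in the alphabet, wrapping around z→a.
Undoing it on zwf: z−18=h, w−18=e, f−18=n.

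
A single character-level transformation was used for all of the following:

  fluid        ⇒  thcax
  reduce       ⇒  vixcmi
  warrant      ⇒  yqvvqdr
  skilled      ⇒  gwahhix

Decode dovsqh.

normal

Each letter's alphabet position (a=0..z=25) is mapped through 11·x+16 mod 26 — an affine cipher.
Reversing it on dovsqh: d(3)→19·(3−16)≡13=n; o(14)→19·(14−16)≡14=o; v(21)→19·(21−16)≡17=r; s(18)→19·(18−16)≡12=m; q(16)→19·(16−16)≡0=a; h(7)→19·(7−16)≡11=l (all mod 26).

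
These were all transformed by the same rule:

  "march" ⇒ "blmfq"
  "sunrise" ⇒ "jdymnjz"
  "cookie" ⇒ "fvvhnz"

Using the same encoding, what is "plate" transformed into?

This is an affine cipher: with a=0,…,z=25, each position x becomes (23x+11) mod 26.
Applying it to plate: p(15)→23·15+11≡18=s; l(11)→23·11+11≡4=e; a(0)→23·0+11≡11=l; t(19)→23·19+11≡6=g; e(4)→23·4+11≡25=z (all mod 26).

selgz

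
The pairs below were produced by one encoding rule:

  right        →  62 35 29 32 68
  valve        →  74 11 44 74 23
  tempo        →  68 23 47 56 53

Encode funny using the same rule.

26 71 50 50 83

r(#18)→62 and i(#9)→35: differences scale by 3, so n = 3·pos + 8. Each letter becomes 3×(its alphabet position, a=1..z=26) + 8.
Applying it to funny: f=6→26, u=21→71, n=14→50, n=14→50, y=25→83.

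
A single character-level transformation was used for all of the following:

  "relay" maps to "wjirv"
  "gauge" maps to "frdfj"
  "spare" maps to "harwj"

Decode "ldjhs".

r(17)→w(22) and e(4)→j(9) fit y≡11x+17 (mod 26); the inverse of 11 mod 26 is 19. Each letter's alphabet position (a=0..z=25) is mapped through 11·x+17 mod 26 — an affine cipher.
Reversing it on ldjhs: l(11)→19·(11−17)≡16=q; d(3)→19·(3−17)≡20=u; j(9)→19·(9−17)≡4=e; h(7)→19·(7−17)≡18=s; s(18)→19·(18−17)≡19=t (all mod 26).

quest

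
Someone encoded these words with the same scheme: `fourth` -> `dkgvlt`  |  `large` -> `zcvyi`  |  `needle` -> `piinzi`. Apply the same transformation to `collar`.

This is an affine cipher: with a=0,…,z=25, each position x becomes (21x+2) mod 26.
On collar: c(2)→21·2+2≡18=s; o(14)→21·14+2≡10=k; l(11)→21·11+2≡25=z; l(11)→21·11+2≡25=z; a(0)→21·0+2≡2=c; r(17)→21·17+2≡21=v (all mod 26).

skzzcv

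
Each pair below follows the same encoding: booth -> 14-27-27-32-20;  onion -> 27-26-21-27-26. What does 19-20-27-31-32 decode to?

ghost

b is letter #2 and maps to 14: an offset of 12. Each letter is replaced by its alphabet position (a=1..z=26) + 12.
Decoding 19-20-27-31-32: 19→(19−12)÷1=7=g, 20→(20−12)÷1=8=h, 27→(27−12)÷1=15=o, 31→(31−12)÷1=19=s, 32→(32−12)÷1=20=t.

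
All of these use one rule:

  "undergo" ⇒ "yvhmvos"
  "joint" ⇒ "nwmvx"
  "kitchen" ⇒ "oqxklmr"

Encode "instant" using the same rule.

Shifts by position in undergo: pos 0: u→y (+4), pos 1: n→v (+8), pos 2: d→h (+4), pos 3: e→m (+8) — repeating every 2. The shifts repeat in a cycle of length 2: positions 0,1,… shift by +4, +8, then the pattern repeats.
On instant: i+4=m, n+8=v, s+4=w, t+8=b, a+4=e, n+8=v, t+4=x.

mvwbevx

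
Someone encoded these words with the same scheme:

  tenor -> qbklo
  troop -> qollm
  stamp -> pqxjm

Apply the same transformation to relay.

obixv

Compare letters: t→q is +23, e→b is +23, n→k is +23 — a constant shift. Each letter is shifted forward by 23 in the alphabet (a Caesar shift of +23).
Applying it to relay: r+23=o, e+23=b, l+23=i, a+23=x, y+23=v.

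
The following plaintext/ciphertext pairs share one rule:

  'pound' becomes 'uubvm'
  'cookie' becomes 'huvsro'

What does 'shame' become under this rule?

In pound: p→u is +5, o→u is +6, u→b is +7, n→v is +8 — the shift increases by 1 each position. Each letter shifts forward by (position + 5), i.e. 5, 6, 7, … — the shift grows by one for each successive letter.
On shame: s+5=x, h+6=n, a+7=h, m+8=u, e+9=n.

xnhun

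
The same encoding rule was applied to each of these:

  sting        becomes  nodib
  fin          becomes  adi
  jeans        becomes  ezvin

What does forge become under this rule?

Compare letters: s→n is +21, t→o is +21, i→d is +21 — a constant shift. It's a constant shift of +21 (ROT21).
For forge: f+21=a, o+21=j, r+21=m, g+21=b, e+21=z.

ajmbz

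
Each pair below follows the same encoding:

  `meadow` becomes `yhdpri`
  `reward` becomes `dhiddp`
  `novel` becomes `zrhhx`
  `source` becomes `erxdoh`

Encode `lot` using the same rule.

The shift depends on letter class: consonant m→y is +12, but vowel e→h is +3. Two shifts are in play — +3 for a/e/i/o/u, +12 for every other letter.
On lot: l(cons)+12=x, o(vowel)+3=r, t(cons)+12=f.

xrf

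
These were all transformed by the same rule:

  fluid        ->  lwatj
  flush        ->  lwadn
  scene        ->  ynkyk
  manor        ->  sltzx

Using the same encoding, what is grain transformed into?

mcgtt

Shifts by position in fluid: pos 0: f→l (+6), pos 1: l→w (+11), pos 2: u→a (+6), pos 3: i→t (+11) — repeating every 2. The shifts repeat in a cycle of length 2: positions 0,1,… shift by +6, +11, then the pattern repeats.
For grain: g+6=m, r+11=c, a+6=g, i+11=t, n+6=t.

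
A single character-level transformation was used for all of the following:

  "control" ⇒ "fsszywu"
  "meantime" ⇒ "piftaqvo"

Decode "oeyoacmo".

latitude

Each letter shifts forward by (position + 3), i.e. 3, 4, 5, … — the shift grows by one for each successive letter.
Undoing it on oeyoacmo: o−3=l, e−4=a, y−5=t, o−6=i, a−7=t, c−8=u, m−9=d, o−10=e.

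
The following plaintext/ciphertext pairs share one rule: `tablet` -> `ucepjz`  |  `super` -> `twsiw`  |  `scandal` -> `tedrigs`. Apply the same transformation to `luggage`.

In tablet: t→u is +1, a→c is +2, b→e is +3, l→p is +4 — the shift increases by 1 each position. Each letter shifts forward by (position + 1), i.e. 1, 2, 3, … — the shift grows by one for each successive letter.
Applying it to luggage: l+1=m, u+2=w, g+3=j, g+4=k, a+5=f, g+6=m, e+7=l.

mwjkfml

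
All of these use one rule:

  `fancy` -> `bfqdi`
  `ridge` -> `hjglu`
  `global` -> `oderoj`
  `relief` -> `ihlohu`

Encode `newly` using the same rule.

The output letters match the input read backwards, each shifted +3: fancy reversed is ycnaf. Two steps: reverse the string, then apply a Caesar shift of +3.
Applying it to newly: reverse → ylwen; then shift: y+3=b, l+3=o, w+3=z, e+3=h, n+3=q.

bozhq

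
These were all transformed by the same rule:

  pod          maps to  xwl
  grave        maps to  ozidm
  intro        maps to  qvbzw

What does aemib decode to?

sweat

Every letter moves 8 places later in the alphabet, wrapping around z→a.
Decoding aemib: a−8=s, e−8=w, m−8=e, i−8=a, b−8=t.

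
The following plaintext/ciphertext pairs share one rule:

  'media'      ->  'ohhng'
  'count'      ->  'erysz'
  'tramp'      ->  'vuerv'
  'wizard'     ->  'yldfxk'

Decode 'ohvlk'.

merge

Letter i (0-indexed) is shifted by i+2, so successive shifts are 2, 3, 4, ….
Reversing it on ohvlk: o−2=m, h−3=e, v−4=r, l−5=g, k−6=e.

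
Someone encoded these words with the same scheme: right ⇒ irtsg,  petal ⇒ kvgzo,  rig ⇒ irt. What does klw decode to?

Letters are reflected about the middle of the alphabet (position → 25−position): Atbash.
Decoding klw: k↔p, l↔o, w↔d.

pod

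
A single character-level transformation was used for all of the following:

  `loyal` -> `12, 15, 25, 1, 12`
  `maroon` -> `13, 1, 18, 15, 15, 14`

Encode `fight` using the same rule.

l is letter #12 and maps to 12: an offset of 0. Each letter is replaced by its alphabet position (a=1, b=2, …, z=26).
On fight: f=6→6, i=9→9, g=7→7, h=8→8, t=20→20.

6, 9, 7, 8, 20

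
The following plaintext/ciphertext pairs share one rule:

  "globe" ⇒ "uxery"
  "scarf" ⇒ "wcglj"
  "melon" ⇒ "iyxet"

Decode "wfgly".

share

This is an affine cipher: with a=0,…,z=25, each position x becomes (11x+6) mod 26.
Decoding wfgly: w(22)→19·(22−6)≡18=s; f(5)→19·(5−6)≡7=h; g(6)→19·(6−6)≡0=a; l(11)→19·(11−6)≡17=r; y(24)→19·(24−6)≡4=e (all mod 26).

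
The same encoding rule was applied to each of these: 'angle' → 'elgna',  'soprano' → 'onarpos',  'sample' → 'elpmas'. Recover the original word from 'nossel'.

The output letters match the input read backwards: angle reversed is elgna. The word is simply reversed.
Reversing it on nossel: then reverse → lesson.

lesson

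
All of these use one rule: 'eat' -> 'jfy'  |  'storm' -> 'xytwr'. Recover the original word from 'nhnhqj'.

icicle

Every letter moves 5 places later in the alphabet, wrapping around z→a.
Decoding nhnhqj: n−5=i, h−5=c, n−5=i, h−5=c, q−5=l, j−5=e.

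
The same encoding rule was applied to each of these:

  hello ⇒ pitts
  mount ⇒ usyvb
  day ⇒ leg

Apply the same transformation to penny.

The shift depends on letter class: consonant h→p is +8, but vowel e→i is +4. Two shifts are in play — +4 for a/e/i/o/u, +8 for every other letter.
Applying it to penny: p(cons)+8=x, e(vowel)+4=i, n(cons)+8=v, n(cons)+8=v, y(cons)+8=g.

xivvg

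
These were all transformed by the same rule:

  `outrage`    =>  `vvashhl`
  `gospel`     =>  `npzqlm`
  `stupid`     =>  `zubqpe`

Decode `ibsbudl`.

balance

Shifts by position in outrage: pos 0: o→v (+7), pos 1: u→v (+1), pos 2: t→a (+7), pos 3: r→s (+1) — repeating every 2. The shifts repeat in a cycle of length 2: positions 0,1,… shift by +7, +1, then the pattern repeats.
Decoding ibsbudl: i−7=b, b−1=a, s−7=l, b−1=a, u−7=n, d−1=c, l−7=e.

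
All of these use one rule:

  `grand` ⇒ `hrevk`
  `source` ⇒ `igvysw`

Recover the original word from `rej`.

The output letters match the input read backwards, each shifted +4: grand reversed is dnarg. Read the word backwards and shift each letter +4.
Reversing it on rej: shift back: r−4=n, e−4=a, j−4=f → naf; then reverse → fan.

fan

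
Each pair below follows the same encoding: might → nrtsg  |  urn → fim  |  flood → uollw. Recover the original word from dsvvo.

Each letter is replaced by its mirror in the alphabet: a↔z, b↔y, c↔x, and so on (the Atbash cipher).
Reversing it on dsvvo: d↔w, s↔h, v↔e, v↔e, o↔l.

wheel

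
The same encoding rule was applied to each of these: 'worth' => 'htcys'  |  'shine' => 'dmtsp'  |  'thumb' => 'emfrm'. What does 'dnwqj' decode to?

silly

The shifts repeat in a cycle of length 2: positions 0,1,… shift by +11, +5, then the pattern repeats.
Decoding dnwqj: d−11=s, n−5=i, w−11=l, q−5=l, j−11=y.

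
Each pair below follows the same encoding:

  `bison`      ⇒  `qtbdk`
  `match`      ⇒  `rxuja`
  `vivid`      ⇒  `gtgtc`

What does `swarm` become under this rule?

b(1)→q(16) and i(8)→t(19) fit y≡19x+23 (mod 26); the inverse of 19 mod 26 is 11. Each letter's alphabet position (a=0..z=25) is mapped through 19·x+23 mod 26 — an affine cipher.
Applying it to swarm: s(18)→19·18+23≡1=b; w(22)→19·22+23≡25=z; a(0)→19·0+23≡23=x; r(17)→19·17+23≡8=i; m(12)→19·12+23≡17=r (all mod 26).

bzxir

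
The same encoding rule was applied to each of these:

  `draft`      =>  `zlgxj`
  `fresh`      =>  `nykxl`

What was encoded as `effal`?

fuzzy

The output letters match the input read backwards, each shifted +6: draft reversed is tfard. The word is reversed, then every letter is shifted forward by 6.
Decoding effal: shift back: e−6=y, f−6=z, f−6=z, a−6=u, l−6=f → yzzuf; then reverse → fuzzy.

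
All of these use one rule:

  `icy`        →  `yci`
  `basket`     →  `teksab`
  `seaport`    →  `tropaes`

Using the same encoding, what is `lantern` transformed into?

nretnal

The output letters match the input read backwards: icy reversed is yci. The word is simply reversed.
For lantern: reverse → nretnal.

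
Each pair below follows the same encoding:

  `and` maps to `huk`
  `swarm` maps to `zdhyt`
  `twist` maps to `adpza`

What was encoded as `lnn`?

Compare letters: a→h is +7, n→u is +7, d→k is +7 — a constant shift. Each letter is shifted forward by 7 in the alphabet (a Caesar shift of +7).
Undoing it on lnn: l−7=e, n−7=g, n−7=g.

egg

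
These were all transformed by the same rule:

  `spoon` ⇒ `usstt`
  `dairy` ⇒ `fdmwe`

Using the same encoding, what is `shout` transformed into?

ukszz

Letter i (0-indexed) is shifted by i+2, so successive shifts are 2, 3, 4, ….
For shout: s+2=u, h+3=k, o+4=s, u+5=z, t+6=z.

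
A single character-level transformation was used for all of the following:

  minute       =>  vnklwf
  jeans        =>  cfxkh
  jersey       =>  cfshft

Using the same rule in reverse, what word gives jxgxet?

galaxy

m(12)→v(21) and i(8)→n(13) fit y≡15x+23 (mod 26); the inverse of 15 mod 26 is 7. Each letter's alphabet position (a=0..z=25) is mapped through 15·x+23 mod 26 — an affine cipher.
Decoding jxgxet: j(9)→7·(9−23)≡6=g; x(23)→7·(23−23)≡0=a; g(6)→7·(6−23)≡11=l; x(23)→7·(23−23)≡0=a; e(4)→7·(4−23)≡23=x; t(19)→7·(19−23)≡24=y (all mod 26).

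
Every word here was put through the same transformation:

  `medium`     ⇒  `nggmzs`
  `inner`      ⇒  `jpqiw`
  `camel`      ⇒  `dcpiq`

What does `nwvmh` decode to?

music

In medium: m→n is +1, e→g is +2, d→g is +3, i→m is +4 — the shift increases by 1 each position. Letter i (0-indexed) is shifted by i+1, so successive shifts are 1, 2, 3, ….
Reversing it on nwvmh: n−1=m, w−2=u, v−3=s, m−4=i, h−5=c.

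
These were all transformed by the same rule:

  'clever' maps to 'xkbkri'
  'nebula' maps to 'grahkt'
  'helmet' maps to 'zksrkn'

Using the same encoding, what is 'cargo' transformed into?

Read the word backwards and shift each letter +6.
Applying it to cargo: reverse → ograc; then shift: o+6=u, g+6=m, r+6=x, a+6=g, c+6=i.

umxgi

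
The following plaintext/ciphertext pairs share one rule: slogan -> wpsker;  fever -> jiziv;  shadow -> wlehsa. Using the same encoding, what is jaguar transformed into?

nekyev

Compare letters: s→w is +4, l→p is +4, o→s is +4 — a constant shift. This is a Caesar cipher with shift 4.
On jaguar: j+4=n, a+4=e, g+4=k, u+4=y, a+4=e, r+4=v.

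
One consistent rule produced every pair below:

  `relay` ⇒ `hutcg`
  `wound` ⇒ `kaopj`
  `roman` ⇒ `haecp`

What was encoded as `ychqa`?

This is an affine cipher: with a=0,…,z=25, each position x becomes (11x+2) mod 26.
Decoding ychqa: y(24)→19·(24−2)≡2=c; c(2)→19·(2−2)≡0=a; h(7)→19·(7−2)≡17=r; q(16)→19·(16−2)≡6=g; a(0)→19·(0−2)≡14=o (all mod 26).

cargo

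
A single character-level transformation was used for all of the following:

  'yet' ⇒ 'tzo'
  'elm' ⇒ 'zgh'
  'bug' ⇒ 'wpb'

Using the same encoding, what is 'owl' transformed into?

jrg

Each letter is shifted forward by 21 in the alphabet (a Caesar shift of +21).
For owl: o+21=j, w+21=r, l+21=g.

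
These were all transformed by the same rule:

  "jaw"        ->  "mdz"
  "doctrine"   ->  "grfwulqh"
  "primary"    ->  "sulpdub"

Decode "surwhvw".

Compare letters: j→m is +3, a→d is +3, w→z is +3 — a constant shift. This is a Caesar cipher with shift 3.
Undoing it on surwhvw: s−3=p, u−3=r, r−3=o, w−3=t, h−3=e, v−3=s, w−3=t.

protest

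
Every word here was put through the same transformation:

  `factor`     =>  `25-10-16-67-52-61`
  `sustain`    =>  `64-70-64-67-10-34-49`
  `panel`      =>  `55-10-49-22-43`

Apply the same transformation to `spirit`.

64-55-34-61-34-67

f(#6)→25 and a(#1)→10: differences scale by 3, so n = 3·pos + 7. With a=1..z=26, the number is 3·pos + 7.
On spirit: s=19→64, p=16→55, i=9→34, r=18→61, i=9→34, t=20→67.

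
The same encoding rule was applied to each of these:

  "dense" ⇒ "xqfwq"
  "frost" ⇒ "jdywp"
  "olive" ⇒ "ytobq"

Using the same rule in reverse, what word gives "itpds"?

d(3)→x(23) and e(4)→q(16) fit y≡19x+18 (mod 26); the inverse of 19 mod 26 is 11. Each letter's alphabet position (a=0..z=25) is mapped through 19·x+18 mod 26 — an affine cipher.
Decoding itpds: i(8)→11·(8−18)≡20=u; t(19)→11·(19−18)≡11=l; p(15)→11·(15−18)≡19=t; d(3)→11·(3−18)≡17=r; s(18)→11·(18−18)≡0=a (all mod 26).

ultra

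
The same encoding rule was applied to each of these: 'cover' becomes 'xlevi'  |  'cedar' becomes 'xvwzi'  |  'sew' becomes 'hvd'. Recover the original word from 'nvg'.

met

Each pair mirrors across the alphabet (c↔x, o↔l, v↔e): positions sum to 25. Each letter is replaced by its mirror in the alphabet: a↔z, b↔y, c↔x, and so on (the Atbash cipher).
Decoding nvg: n↔m, v↔e, g↔t.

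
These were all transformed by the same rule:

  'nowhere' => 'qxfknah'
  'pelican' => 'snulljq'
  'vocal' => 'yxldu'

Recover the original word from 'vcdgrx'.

studio

Shifts by position in nowhere: pos 0: n→q (+3), pos 1: o→x (+9), pos 2: w→f (+9), pos 3: h→k (+3), pos 4: e→n (+9), pos 5: r→a (+9) — repeating every 3. It's a Vigenère-style cipher with numeric key [3,9,9]: position i shifts by key[i mod 3].
Undoing it on vcdgrx: v−3=s, c−9=t, d−9=u, g−3=d, r−9=i, x−9=o.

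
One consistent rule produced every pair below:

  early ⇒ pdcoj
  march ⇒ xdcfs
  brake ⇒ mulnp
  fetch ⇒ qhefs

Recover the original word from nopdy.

Shifts by position in early: pos 0: e→p (+11), pos 1: a→d (+3), pos 2: r→c (+11), pos 3: l→o (+3) — repeating every 2. The shifts repeat in a cycle of length 2: positions 0,1,… shift by +11, +3, then the pattern repeats.
Undoing it on nopdy: n−11=c, o−3=l, p−11=e, d−3=a, y−11=n.

clean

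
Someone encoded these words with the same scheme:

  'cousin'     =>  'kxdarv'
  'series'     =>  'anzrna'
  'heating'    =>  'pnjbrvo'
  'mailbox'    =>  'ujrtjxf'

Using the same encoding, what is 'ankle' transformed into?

The shift depends on letter class: consonant c→k is +8, but vowel o→x is +9. Vowels shift forward by 9 and consonants shift forward by 8.
On ankle: a(vowel)+9=j, n(cons)+8=v, k(cons)+8=s, l(cons)+8=t, e(vowel)+9=n.

jvstn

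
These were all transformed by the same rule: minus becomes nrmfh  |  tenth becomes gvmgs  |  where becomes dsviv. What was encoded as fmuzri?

Each pair mirrors across the alphabet (m↔n, i↔r, n↔m): positions sum to 25. This is the alphabet-reversal cipher (Atbash): a becomes z, b becomes y, etc.
Reversing it on fmuzri: f↔u, m↔n, u↔f, z↔a, r↔i, i↔r.

unfair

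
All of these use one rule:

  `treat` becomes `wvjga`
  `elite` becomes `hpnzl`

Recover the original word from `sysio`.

Each letter shifts forward by (position + 3), i.e. 3, 4, 5, … — the shift grows by one for each successive letter.
Decoding sysio: s−3=p, y−4=u, s−5=n, i−6=c, o−7=h.

punch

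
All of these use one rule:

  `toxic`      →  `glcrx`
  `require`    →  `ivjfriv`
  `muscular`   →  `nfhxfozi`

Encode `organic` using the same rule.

Each pair mirrors across the alphabet (t↔g, o↔l, x↔c): positions sum to 25. Each letter is replaced by its mirror in the alphabet: a↔z, b↔y, c↔x, and so on (the Atbash cipher).
On organic: o↔l, r↔i, g↔t, a↔z, n↔m, i↔r, c↔x.

litzmrx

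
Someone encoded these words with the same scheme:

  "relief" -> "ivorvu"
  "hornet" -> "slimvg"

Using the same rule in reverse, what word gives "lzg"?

Each pair mirrors across the alphabet (r↔i, e↔v, l↔o): positions sum to 25. Each letter is replaced by its mirror in the alphabet: a↔z, b↔y, c↔x, and so on (the Atbash cipher).
Undoing it on lzg: l↔o, z↔a, g↔t.

oat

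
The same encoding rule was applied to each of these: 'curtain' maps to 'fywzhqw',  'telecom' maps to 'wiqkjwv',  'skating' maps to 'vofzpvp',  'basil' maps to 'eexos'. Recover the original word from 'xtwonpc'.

In curtain: c→f is +3, u→y is +4, r→w is +5, t→z is +6 — the shift increases by 1 each position. Each letter shifts forward by (position + 3), i.e. 3, 4, 5, … — the shift grows by one for each successive letter.
Reversing it on xtwonpc: x−3=u, t−4=p, w−5=r, o−6=i, n−7=g, p−8=h, c−9=t.

upright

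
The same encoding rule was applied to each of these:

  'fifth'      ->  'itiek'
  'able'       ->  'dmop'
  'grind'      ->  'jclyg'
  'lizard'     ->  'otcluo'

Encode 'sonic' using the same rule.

vzqtf

A repeating key of period 2 is used — shifts +3, +11 over and over.
Applying it to sonic: s+3=v, o+11=z, n+3=q, i+11=t, c+3=f.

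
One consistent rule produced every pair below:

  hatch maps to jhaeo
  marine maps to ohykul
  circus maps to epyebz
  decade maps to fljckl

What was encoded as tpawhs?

ritual

It's a Vigenère-style cipher with numeric key [2,7,7]: position i shifts by key[i mod 3].
Undoing it on tpawhs: t−2=r, p−7=i, a−7=t, w−2=u, h−7=a, s−7=l.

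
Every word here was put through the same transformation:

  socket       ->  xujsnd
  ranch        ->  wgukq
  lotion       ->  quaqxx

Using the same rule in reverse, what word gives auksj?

Each letter shifts forward by (position + 5), i.e. 5, 6, 7, … — the shift grows by one for each successive letter.
Undoing it on auksj: a−5=v, u−6=o, k−7=d, s−8=k, j−9=a.

vodka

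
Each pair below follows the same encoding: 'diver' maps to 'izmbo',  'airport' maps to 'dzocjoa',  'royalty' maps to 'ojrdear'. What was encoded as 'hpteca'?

sculpt

d(3)→i(8) and i(8)→z(25) fit y≡19x+3 (mod 26); the inverse of 19 mod 26 is 11. Treating letters as 0–25, the rule is x ↦ 19x + 3 (mod 26).
Undoing it on hpteca: h(7)→11·(7−3)≡18=s; p(15)→11·(15−3)≡2=c; t(19)→11·(19−3)≡20=u; e(4)→11·(4−3)≡11=l; c(2)→11·(2−3)≡15=p; a(0)→11·(0−3)≡19=t (all mod 26).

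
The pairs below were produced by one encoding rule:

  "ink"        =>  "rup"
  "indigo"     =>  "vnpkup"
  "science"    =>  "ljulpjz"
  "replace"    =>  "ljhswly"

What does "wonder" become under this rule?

The output letters match the input read backwards, each shifted +7: ink reversed is kni. Two steps: reverse the string, then apply a Caesar shift of +7.
Applying it to wonder: reverse → rednow; then shift: r+7=y, e+7=l, d+7=k, n+7=u, o+7=v, w+7=d.

ylkuvd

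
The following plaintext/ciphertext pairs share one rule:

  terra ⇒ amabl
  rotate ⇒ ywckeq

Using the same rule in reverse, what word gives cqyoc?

In terra: t→a is +7, e→m is +8, r→a is +9, r→b is +10 — the shift increases by 1 each position. The shift increases by 1 at each position, starting from +7: 7, 8, 9, ….
Reversing it on cqyoc: c−7=v, q−8=i, y−9=p, o−10=e, c−11=r.

viper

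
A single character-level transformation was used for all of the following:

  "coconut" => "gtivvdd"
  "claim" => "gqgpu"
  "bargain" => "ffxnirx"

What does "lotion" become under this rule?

In coconut: c→g is +4, o→t is +5, c→i is +6, o→v is +7 — the shift increases by 1 each position. The shift increases by 1 at each position, starting from +4: 4, 5, 6, ….
For lotion: l+4=p, o+5=t, t+6=z, i+7=p, o+8=w, n+9=w.

ptzpww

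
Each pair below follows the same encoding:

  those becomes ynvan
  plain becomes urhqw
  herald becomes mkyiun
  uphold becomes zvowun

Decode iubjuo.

double

In those: t→y is +5, h→n is +6, o→v is +7, s→a is +8 — the shift increases by 1 each position. Letter i (0-indexed) is shifted by i+5, so successive shifts are 5, 6, 7, ….
Decoding iubjuo: i−5=d, u−6=o, b−7=u, j−8=b, u−9=l, o−10=e.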